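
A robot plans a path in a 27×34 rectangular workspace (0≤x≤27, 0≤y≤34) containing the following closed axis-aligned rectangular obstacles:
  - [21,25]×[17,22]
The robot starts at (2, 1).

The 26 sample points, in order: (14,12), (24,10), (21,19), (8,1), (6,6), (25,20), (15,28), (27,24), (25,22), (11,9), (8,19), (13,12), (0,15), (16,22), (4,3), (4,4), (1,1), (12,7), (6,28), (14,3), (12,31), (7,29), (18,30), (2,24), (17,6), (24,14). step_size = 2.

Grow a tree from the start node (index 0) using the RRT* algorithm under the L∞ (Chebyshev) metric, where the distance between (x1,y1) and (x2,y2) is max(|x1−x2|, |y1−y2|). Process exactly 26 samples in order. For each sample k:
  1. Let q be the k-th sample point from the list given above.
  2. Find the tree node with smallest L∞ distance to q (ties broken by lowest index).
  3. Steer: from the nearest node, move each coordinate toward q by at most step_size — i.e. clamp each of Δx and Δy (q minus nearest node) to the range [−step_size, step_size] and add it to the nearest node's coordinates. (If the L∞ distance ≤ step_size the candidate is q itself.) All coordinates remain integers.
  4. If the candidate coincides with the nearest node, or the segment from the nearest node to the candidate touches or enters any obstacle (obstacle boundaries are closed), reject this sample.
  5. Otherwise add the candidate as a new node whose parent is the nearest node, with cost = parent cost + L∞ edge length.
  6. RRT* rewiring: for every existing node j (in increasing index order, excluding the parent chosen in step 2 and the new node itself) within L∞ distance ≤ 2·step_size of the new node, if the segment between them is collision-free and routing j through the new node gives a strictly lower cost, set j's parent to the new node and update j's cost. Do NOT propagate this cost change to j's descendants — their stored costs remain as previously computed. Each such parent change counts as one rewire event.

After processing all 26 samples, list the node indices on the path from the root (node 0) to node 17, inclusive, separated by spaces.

1. q=(14,12) nearest=0 d=12 new=(4,3) → add node 1 parent=0 cost=2
2. q=(24,10) nearest=1 d=20 new=(6,5) → add node 2 parent=1 cost=4
3. q=(21,19) nearest=2 d=15 new=(8,7) → add node 3 parent=2 cost=6
4. q=(8,1) nearest=1 d=4 new=(6,1) → add node 4 parent=1 cost=4
5. q=(6,6) nearest=2 d=1 new=(6,6) → add node 5 parent=2 cost=5
6. q=(25,20) nearest=3 d=17 new=(10,9) → add node 6 parent=3 cost=8
7. q=(15,28) nearest=6 d=19 new=(12,11) → add node 7 parent=6 cost=10
8. q=(27,24) nearest=7 d=15 new=(14,13) → add node 8 parent=7 cost=12
9. q=(25,22) nearest=8 d=11 new=(16,15) → add node 9 parent=8 cost=14
10. q=(11,9) nearest=6 d=1 new=(11,9) → add node 10 parent=6 cost=9
11. q=(8,19) nearest=8 d=6 new=(12,15) → add node 11 parent=8 cost=14
12. q=(13,12) nearest=7 d=1 new=(13,12) → add node 12 parent=7 cost=11
13. q=(0,15) nearest=3 d=8 new=(6,9) → add node 13 parent=3 cost=8
14. q=(16,22) nearest=9 d=7 new=(16,17) → add node 14 parent=9 cost=16
15. q=(4,3) nearest=1 d=0 → coincident, reject
16. q=(4,4) nearest=1 d=1 new=(4,4) → add node 15 parent=1 cost=3
17. q=(1,1) nearest=0 d=1 new=(1,1) → add node 16 parent=0 cost=1
18. q=(12,7) nearest=6 d=2 new=(12,7) → add node 17 parent=6 cost=10
19. q=(6,28) nearest=14 d=11 new=(14,19) → add node 18 parent=14 cost=18
20. q=(14,3) nearest=17 d=4 new=(14,5) → add node 19 parent=17 cost=12
21. q=(12,31) nearest=18 d=12 new=(12,21) → add node 20 parent=18 cost=20
22. q=(7,29) nearest=20 d=8 new=(10,23) → add node 21 parent=20 cost=22
23. q=(18,30) nearest=21 d=8 new=(12,25) → add node 22 parent=21 cost=24
24. q=(2,24) nearest=21 d=8 new=(8,24) → add node 23 parent=21 cost=24
25. q=(17,6) nearest=19 d=3 new=(16,6) → add node 24 parent=19 cost=14
26. q=(24,14) nearest=9 d=8 new=(18,14) → add node 25 parent=9 cost=16

Path: 0 1 2 3 6 17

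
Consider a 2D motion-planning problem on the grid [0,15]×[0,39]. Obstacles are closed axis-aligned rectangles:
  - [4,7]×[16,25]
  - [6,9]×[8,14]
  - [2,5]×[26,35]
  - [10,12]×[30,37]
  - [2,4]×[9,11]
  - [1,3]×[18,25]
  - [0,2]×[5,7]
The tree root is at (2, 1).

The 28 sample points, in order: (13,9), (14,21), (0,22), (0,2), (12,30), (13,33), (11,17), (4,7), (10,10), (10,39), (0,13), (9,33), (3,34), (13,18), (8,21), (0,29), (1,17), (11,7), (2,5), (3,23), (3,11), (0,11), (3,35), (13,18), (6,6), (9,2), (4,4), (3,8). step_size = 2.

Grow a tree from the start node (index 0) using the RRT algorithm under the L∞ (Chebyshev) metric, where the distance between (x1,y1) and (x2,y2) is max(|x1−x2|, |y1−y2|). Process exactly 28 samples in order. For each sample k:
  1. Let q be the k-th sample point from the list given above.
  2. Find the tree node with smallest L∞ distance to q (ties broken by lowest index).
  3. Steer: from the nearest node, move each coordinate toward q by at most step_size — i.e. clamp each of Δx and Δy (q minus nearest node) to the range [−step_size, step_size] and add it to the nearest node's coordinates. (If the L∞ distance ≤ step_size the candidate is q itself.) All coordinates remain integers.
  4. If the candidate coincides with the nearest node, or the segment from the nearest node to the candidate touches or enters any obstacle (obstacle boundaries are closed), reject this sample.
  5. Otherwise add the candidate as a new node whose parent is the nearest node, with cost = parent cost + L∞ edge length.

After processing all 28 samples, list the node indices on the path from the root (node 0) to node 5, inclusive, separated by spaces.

Path: 0 1 2 5

1. q=(13,9) nearest=0 d=11 new=(4,3) → add node 1 parent=0 cost=2
2. q=(14,21) nearest=1 d=18 new=(6,5) → add node 2 parent=1 cost=4
3. q=(0,22) nearest=2 d=17 new=(4,7) → add node 3 parent=2 cost=6
4. q=(0,2) nearest=0 d=2 new=(0,2) → add node 4 parent=0 cost=2
5. q=(12,30) nearest=3 d=23 new=(6,9) → blocked by [6,9]×[8,14], reject
6. q=(13,33) nearest=3 d=26 new=(6,9) → blocked by [6,9]×[8,14], reject
7. q=(11,17) nearest=3 d=10 new=(6,9) → blocked by [6,9]×[8,14], reject
8. q=(4,7) nearest=3 d=0 → coincident, reject
9. q=(10,10) nearest=2 d=5 new=(8,7) → add node 5 parent=2 cost=6
10. q=(10,39) nearest=3 d=32 new=(6,9) → blocked by [6,9]×[8,14], reject
11. q=(0,13) nearest=3 d=6 new=(2,9) → blocked by [2,4]×[9,11], reject
12. q=(9,33) nearest=3 d=26 new=(6,9) → blocked by [6,9]×[8,14], reject
13. q=(3,34) nearest=3 d=27 new=(3,9) → blocked by [2,4]×[9,11], reject
14. q=(13,18) nearest=3 d=11 new=(6,9) → blocked by [6,9]×[8,14], reject
15. q=(8,21) nearest=3 d=14 new=(6,9) → blocked by [6,9]×[8,14], reject
16. q=(0,29) nearest=3 d=22 new=(2,9) → blocked by [2,4]×[9,11], reject
17. q=(1,17) nearest=3 d=10 new=(2,9) → blocked by [2,4]×[9,11], reject
18. q=(11,7) nearest=5 d=3 new=(10,7) → add node 6 parent=5 cost=8
19. q=(2,5) nearest=1 d=2 new=(2,5) → blocked by [0,2]×[5,7], reject
20. q=(3,23) nearest=3 d=16 new=(3,9) → blocked by [2,4]×[9,11], reject
21. q=(3,11) nearest=3 d=4 new=(3,9) → blocked by [2,4]×[9,11], reject
22. q=(0,11) nearest=3 d=4 new=(2,9) → blocked by [2,4]×[9,11], reject
23. q=(3,35) nearest=3 d=28 new=(3,9) → blocked by [2,4]×[9,11], reject
24. q=(13,18) nearest=3 d=11 new=(6,9) → blocked by [6,9]×[8,14], reject
25. q=(6,6) nearest=2 d=1 new=(6,6) → add node 7 parent=2 cost=5
26. q=(9,2) nearest=2 d=3 new=(8,3) → add node 8 parent=2 cost=6
27. q=(4,4) nearest=1 d=1 new=(4,4) → add node 9 parent=1 cost=3
28. q=(3,8) nearest=3 d=1 new=(3,8) → add node 10 parent=3 cost=7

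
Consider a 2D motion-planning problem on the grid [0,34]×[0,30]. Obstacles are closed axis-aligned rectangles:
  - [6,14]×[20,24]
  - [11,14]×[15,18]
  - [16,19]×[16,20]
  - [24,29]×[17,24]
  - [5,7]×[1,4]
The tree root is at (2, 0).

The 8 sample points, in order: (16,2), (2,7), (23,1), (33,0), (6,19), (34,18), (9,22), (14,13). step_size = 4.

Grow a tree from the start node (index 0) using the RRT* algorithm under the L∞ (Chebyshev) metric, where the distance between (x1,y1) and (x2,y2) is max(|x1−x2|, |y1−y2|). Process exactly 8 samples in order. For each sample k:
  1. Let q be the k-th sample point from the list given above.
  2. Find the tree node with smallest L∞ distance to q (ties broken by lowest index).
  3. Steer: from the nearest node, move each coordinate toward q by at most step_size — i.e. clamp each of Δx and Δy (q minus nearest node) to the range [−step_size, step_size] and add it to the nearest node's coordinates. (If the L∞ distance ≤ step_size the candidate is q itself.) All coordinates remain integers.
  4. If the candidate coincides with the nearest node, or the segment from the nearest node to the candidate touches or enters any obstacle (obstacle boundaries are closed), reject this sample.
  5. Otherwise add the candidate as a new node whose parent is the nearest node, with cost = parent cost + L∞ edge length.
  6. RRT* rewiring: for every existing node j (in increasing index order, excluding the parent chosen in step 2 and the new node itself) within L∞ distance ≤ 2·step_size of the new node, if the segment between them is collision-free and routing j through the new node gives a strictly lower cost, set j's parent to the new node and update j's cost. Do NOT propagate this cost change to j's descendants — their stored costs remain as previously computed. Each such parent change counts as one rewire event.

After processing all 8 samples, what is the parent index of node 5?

Parent of node 5: 4

1. q=(16,2) nearest=0 d=14 new=(6,2) → blocked by [5,7]×[1,4], reject
2. q=(2,7) nearest=0 d=7 new=(2,4) → add node 1 parent=0 cost=4
3. q=(23,1) nearest=0 d=21 new=(6,1) → blocked by [5,7]×[1,4], reject
4. q=(33,0) nearest=0 d=31 new=(6,0) → add node 2 parent=0 cost=4
5. q=(6,19) nearest=1 d=15 new=(6,8) → add node 3 parent=1 cost=8
6. q=(34,18) nearest=2 d=28 new=(10,4) → blocked by [5,7]×[1,4], reject
7. q=(9,22) nearest=3 d=14 new=(9,12) → add node 4 parent=3 cost=12
8. q=(14,13) nearest=4 d=5 new=(13,13) → add node 5 parent=4 cost=16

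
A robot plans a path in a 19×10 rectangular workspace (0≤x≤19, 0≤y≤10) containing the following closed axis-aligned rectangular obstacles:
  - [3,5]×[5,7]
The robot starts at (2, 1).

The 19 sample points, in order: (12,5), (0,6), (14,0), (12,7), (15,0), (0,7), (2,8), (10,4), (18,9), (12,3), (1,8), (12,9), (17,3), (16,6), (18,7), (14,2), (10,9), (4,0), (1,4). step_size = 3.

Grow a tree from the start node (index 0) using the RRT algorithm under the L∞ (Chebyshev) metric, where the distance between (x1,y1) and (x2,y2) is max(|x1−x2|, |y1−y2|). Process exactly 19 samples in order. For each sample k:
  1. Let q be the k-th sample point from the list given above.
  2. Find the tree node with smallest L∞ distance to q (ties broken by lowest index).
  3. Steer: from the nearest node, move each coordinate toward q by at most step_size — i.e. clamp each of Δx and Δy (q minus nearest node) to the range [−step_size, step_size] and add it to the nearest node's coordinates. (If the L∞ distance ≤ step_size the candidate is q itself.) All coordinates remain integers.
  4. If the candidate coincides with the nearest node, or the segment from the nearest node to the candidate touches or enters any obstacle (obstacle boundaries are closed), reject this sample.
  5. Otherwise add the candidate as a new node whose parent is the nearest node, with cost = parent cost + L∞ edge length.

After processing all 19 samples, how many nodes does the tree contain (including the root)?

1. q=(12,5) nearest=0 d=10 new=(5,4) → add node 1 parent=0 cost=3
2. q=(0,6) nearest=0 d=5 new=(0,4) → add node 2 parent=0 cost=3
3. q=(14,0) nearest=1 d=9 new=(8,1) → add node 3 parent=1 cost=6
4. q=(12,7) nearest=3 d=6 new=(11,4) → add node 4 parent=3 cost=9
5. q=(15,0) nearest=4 d=4 new=(14,1) → add node 5 parent=4 cost=12
6. q=(0,7) nearest=2 d=3 new=(0,7) → add node 6 parent=2 cost=6
7. q=(2,8) nearest=6 d=2 new=(2,8) → add node 7 parent=6 cost=8
8. q=(10,4) nearest=4 d=1 new=(10,4) → add node 8 parent=4 cost=10
9. q=(18,9) nearest=4 d=7 new=(14,7) → add node 9 parent=4 cost=12
10. q=(12,3) nearest=4 d=1 new=(12,3) → add node 10 parent=4 cost=10
11. q=(1,8) nearest=6 d=1 new=(1,8) → add node 11 parent=6 cost=7
12. q=(12,9) nearest=9 d=2 new=(12,9) → add node 12 parent=9 cost=14
13. q=(17,3) nearest=5 d=3 new=(17,3) → add node 13 parent=5 cost=15
14. q=(16,6) nearest=9 d=2 new=(16,6) → add node 14 parent=9 cost=14
15. q=(18,7) nearest=14 d=2 new=(18,7) → add node 15 parent=14 cost=16
16. q=(14,2) nearest=5 d=1 new=(14,2) → add node 16 parent=5 cost=13
17. q=(10,9) nearest=12 d=2 new=(10,9) → add node 17 parent=12 cost=16
18. q=(4,0) nearest=0 d=2 new=(4,0) → add node 18 parent=0 cost=2
19. q=(1,4) nearest=2 d=1 new=(1,4) → add node 19 parent=2 cost=4

Node count: 20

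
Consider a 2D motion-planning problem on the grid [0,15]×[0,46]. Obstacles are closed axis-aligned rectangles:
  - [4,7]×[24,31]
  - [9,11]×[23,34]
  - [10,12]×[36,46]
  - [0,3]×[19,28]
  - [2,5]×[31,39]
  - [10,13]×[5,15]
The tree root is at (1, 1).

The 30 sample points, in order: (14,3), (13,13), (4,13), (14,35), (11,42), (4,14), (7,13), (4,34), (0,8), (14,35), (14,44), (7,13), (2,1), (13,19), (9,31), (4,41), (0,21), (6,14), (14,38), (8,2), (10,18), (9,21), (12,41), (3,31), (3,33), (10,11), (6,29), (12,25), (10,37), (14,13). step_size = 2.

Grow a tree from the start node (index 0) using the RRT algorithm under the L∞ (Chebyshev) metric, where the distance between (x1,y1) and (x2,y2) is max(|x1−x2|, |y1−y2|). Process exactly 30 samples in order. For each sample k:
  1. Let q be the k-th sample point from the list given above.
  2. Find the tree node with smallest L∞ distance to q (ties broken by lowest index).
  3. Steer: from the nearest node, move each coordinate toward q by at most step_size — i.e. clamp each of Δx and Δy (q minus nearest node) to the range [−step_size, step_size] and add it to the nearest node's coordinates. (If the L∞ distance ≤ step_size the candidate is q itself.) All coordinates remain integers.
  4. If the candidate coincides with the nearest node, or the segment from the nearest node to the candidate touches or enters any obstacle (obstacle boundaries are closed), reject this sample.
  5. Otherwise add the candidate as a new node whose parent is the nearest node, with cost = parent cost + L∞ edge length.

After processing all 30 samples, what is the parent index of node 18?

1. q=(14,3) nearest=0 d=13 new=(3,3) → add node 1 parent=0 cost=2
2. q=(13,13) nearest=1 d=10 new=(5,5) → add node 2 parent=1 cost=4
3. q=(4,13) nearest=2 d=8 new=(4,7) → add node 3 parent=2 cost=6
4. q=(14,35) nearest=3 d=28 new=(6,9) → add node 4 parent=3 cost=8
5. q=(11,42) nearest=4 d=33 new=(8,11) → add node 5 parent=4 cost=10
6. q=(4,14) nearest=5 d=4 new=(6,13) → add node 6 parent=5 cost=12
7. q=(7,13) nearest=6 d=1 new=(7,13) → add node 7 parent=6 cost=13
8. q=(4,34) nearest=6 d=21 new=(4,15) → add node 8 parent=6 cost=14
9. q=(0,8) nearest=3 d=4 new=(2,8) → add node 9 parent=3 cost=8
10. q=(14,35) nearest=8 d=20 new=(6,17) → add node 10 parent=8 cost=16
11. q=(14,44) nearest=10 d=27 new=(8,19) → add node 11 parent=10 cost=18
12. q=(7,13) nearest=7 d=0 → coincident, reject
13. q=(2,1) nearest=0 d=1 new=(2,1) → add node 12 parent=0 cost=1
14. q=(13,19) nearest=11 d=5 new=(10,19) → add node 13 parent=11 cost=20
15. q=(9,31) nearest=11 d=12 new=(9,21) → add node 14 parent=11 cost=20
16. q=(4,41) nearest=14 d=20 new=(7,23) → add node 15 parent=14 cost=22
17. q=(0,21) nearest=8 d=6 new=(2,17) → add node 16 parent=8 cost=16
18. q=(6,14) nearest=6 d=1 new=(6,14) → add node 17 parent=6 cost=13
19. q=(14,38) nearest=15 d=15 new=(9,25) → blocked by [9,11]×[23,34], reject
20. q=(8,2) nearest=2 d=3 new=(7,3) → add node 18 parent=2 cost=6
21. q=(10,18) nearest=13 d=1 new=(10,18) → add node 19 parent=13 cost=21
22. q=(9,21) nearest=14 d=0 → coincident, reject
23. q=(12,41) nearest=15 d=18 new=(9,25) → blocked by [9,11]×[23,34], reject
24. q=(3,31) nearest=15 d=8 new=(5,25) → blocked by [4,7]×[24,31], reject
25. q=(3,33) nearest=15 d=10 new=(5,25) → blocked by [4,7]×[24,31], reject
26. q=(10,11) nearest=5 d=2 new=(10,11) → blocked by [10,13]×[5,15], reject
27. q=(6,29) nearest=15 d=6 new=(6,25) → blocked by [4,7]×[24,31], reject
28. q=(12,25) nearest=14 d=4 new=(11,23) → blocked by [9,11]×[23,34], reject
29. q=(10,37) nearest=15 d=14 new=(9,25) → blocked by [9,11]×[23,34], reject
30. q=(14,13) nearest=19 d=5 new=(12,16) → add node 20 parent=19 cost=23

Parent of node 18: 2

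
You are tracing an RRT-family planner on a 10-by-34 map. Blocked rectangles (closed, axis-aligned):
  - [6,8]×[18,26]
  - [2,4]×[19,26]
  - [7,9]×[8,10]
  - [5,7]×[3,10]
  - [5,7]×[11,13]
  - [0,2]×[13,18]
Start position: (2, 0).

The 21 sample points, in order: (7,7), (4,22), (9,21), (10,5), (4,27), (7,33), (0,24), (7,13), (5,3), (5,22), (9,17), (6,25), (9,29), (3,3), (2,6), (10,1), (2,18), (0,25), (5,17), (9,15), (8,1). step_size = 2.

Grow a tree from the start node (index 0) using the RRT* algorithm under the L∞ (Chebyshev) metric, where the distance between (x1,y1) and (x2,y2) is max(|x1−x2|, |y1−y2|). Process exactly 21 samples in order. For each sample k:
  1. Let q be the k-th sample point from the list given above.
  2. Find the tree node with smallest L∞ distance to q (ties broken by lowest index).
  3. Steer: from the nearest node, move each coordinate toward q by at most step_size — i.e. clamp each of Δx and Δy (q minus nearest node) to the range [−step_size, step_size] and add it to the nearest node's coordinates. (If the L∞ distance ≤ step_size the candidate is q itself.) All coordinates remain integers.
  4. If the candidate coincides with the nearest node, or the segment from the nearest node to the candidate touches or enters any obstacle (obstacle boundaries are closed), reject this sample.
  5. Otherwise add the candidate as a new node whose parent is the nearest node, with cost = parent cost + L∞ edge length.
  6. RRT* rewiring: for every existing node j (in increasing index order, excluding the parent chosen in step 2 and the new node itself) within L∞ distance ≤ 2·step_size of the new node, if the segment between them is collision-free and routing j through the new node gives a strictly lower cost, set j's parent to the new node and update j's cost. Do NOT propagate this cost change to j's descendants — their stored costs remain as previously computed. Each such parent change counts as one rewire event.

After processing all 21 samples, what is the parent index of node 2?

1. q=(7,7) nearest=0 d=7 new=(4,2) → add node 1 parent=0 cost=2
2. q=(4,22) nearest=1 d=20 new=(4,4) → add node 2 parent=1 cost=4
3. q=(9,21) nearest=2 d=17 new=(6,6) → blocked by [5,7]×[3,10], reject
4. q=(10,5) nearest=1 d=6 new=(6,4) → blocked by [5,7]×[3,10], reject
5. q=(4,27) nearest=2 d=23 new=(4,6) → add node 3 parent=2 cost=6
6. q=(7,33) nearest=3 d=27 new=(6,8) → blocked by [5,7]×[3,10], reject
7. q=(0,24) nearest=3 d=18 new=(2,8) → add node 4 parent=3 cost=8
8. q=(7,13) nearest=4 d=5 new=(4,10) → add node 5 parent=4 cost=10
9. q=(5,3) nearest=1 d=1 new=(5,3) → blocked by [5,7]×[3,10], reject
10. q=(5,22) nearest=5 d=12 new=(5,12) → blocked by [5,7]×[11,13], reject
11. q=(9,17) nearest=5 d=7 new=(6,12) → blocked by [5,7]×[11,13], reject
12. q=(6,25) nearest=5 d=15 new=(6,12) → blocked by [5,7]×[11,13], reject
13. q=(9,29) nearest=5 d=19 new=(6,12) → blocked by [5,7]×[11,13], reject
14. q=(3,3) nearest=1 d=1 new=(3,3) → add node 6 parent=1 cost=3
15. q=(2,6) nearest=2 d=2 new=(2,6) → add node 7 parent=2 cost=6
16. q=(10,1) nearest=1 d=6 new=(6,1) → add node 8 parent=1 cost=4
17. q=(2,18) nearest=5 d=8 new=(2,12) → add node 9 parent=5 cost=12
18. q=(0,25) nearest=9 d=13 new=(0,14) → blocked by [0,2]×[13,18], reject
19. q=(5,17) nearest=9 d=5 new=(4,14) → add node 10 parent=9 cost=14
20. q=(9,15) nearest=5 d=5 new=(6,12) → blocked by [5,7]×[11,13], reject
21. q=(8,1) nearest=8 d=2 new=(8,1) → add node 11 parent=8 cost=6

Parent of node 2: 1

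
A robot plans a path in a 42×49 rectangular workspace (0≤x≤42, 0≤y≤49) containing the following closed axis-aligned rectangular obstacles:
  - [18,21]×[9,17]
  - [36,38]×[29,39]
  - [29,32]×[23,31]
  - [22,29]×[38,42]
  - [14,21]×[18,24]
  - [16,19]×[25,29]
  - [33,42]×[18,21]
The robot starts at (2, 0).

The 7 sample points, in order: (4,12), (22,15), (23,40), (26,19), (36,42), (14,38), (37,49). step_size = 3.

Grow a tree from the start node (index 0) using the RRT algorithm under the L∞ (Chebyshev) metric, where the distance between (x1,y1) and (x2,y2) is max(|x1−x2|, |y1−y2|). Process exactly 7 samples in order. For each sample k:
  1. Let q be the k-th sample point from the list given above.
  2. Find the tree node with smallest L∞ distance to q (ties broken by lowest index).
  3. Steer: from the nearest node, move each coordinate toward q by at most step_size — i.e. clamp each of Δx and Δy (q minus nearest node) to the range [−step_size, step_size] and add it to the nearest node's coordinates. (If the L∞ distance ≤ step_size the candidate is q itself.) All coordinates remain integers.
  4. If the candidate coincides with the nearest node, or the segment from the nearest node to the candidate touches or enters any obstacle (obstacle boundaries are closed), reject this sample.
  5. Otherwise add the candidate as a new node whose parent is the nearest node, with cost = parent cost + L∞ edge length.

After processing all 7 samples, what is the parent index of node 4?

Parent of node 4: 3

1. q=(4,12) nearest=0 d=12 new=(4,3) → add node 1 parent=0 cost=3
2. q=(22,15) nearest=1 d=18 new=(7,6) → add node 2 parent=1 cost=6
3. q=(23,40) nearest=2 d=34 new=(10,9) → add node 3 parent=2 cost=9
4. q=(26,19) nearest=3 d=16 new=(13,12) → add node 4 parent=3 cost=12
5. q=(36,42) nearest=4 d=30 new=(16,15) → add node 5 parent=4 cost=15
6. q=(14,38) nearest=5 d=23 new=(14,18) → blocked by [14,21]×[18,24], reject
7. q=(37,49) nearest=5 d=34 new=(19,18) → blocked by [18,21]×[9,17], reject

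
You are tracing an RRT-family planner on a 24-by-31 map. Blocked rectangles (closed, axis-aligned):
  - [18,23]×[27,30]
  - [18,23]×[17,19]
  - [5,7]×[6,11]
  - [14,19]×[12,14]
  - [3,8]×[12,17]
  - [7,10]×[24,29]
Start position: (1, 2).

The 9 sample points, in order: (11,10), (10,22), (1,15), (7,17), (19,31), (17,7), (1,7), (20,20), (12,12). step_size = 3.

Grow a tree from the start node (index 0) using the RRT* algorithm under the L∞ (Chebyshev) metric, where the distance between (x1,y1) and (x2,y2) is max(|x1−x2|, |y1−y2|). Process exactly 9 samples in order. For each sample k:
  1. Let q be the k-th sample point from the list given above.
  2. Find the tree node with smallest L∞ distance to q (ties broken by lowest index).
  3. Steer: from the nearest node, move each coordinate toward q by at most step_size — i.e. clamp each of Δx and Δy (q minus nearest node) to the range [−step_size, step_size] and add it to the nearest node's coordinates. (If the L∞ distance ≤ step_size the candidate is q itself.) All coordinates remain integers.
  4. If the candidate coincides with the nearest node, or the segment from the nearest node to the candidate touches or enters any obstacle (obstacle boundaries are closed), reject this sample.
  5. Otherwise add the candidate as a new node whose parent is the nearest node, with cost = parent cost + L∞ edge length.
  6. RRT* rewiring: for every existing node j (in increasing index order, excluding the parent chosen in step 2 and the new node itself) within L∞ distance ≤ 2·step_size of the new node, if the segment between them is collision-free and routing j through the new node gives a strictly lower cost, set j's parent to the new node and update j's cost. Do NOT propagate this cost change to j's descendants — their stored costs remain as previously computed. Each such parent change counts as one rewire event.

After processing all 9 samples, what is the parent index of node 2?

1. q=(11,10) nearest=0 d=10 new=(4,5) → add node 1 parent=0 cost=3
2. q=(10,22) nearest=1 d=17 new=(7,8) → blocked by [5,7]×[6,11], reject
3. q=(1,15) nearest=1 d=10 new=(1,8) → add node 2 parent=1 cost=6
4. q=(7,17) nearest=2 d=9 new=(4,11) → add node 3 parent=2 cost=9
5. q=(19,31) nearest=3 d=20 new=(7,14) → blocked by [3,8]×[12,17], reject
6. q=(17,7) nearest=1 d=13 new=(7,7) → blocked by [5,7]×[6,11], reject
7. q=(1,7) nearest=2 d=1 new=(1,7) → add node 4 parent=2 cost=7
8. q=(20,20) nearest=1 d=16 new=(7,8) → blocked by [5,7]×[6,11], reject
9. q=(12,12) nearest=1 d=8 new=(7,8) → blocked by [5,7]×[6,11], reject

Parent of node 2: 1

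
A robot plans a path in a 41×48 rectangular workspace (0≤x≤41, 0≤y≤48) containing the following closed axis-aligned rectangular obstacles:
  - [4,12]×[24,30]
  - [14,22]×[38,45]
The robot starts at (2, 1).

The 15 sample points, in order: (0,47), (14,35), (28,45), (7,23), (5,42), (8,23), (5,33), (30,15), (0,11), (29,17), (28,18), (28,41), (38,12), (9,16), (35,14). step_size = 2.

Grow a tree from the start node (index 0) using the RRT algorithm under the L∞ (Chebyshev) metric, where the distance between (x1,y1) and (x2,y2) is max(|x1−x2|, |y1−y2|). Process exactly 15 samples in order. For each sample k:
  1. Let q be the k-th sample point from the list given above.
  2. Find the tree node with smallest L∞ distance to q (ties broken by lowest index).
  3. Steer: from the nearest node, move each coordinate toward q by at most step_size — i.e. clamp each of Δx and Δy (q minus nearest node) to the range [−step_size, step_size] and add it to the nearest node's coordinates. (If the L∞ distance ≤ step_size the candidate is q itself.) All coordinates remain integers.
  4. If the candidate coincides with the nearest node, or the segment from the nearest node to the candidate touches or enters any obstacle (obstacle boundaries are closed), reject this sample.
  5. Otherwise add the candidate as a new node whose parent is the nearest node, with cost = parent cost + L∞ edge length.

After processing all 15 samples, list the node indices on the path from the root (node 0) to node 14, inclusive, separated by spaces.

1. q=(0,47) nearest=0 d=46 new=(0,3) → add node 1 parent=0 cost=2
2. q=(14,35) nearest=1 d=32 new=(2,5) → add node 2 parent=1 cost=4
3. q=(28,45) nearest=2 d=40 new=(4,7) → add node 3 parent=2 cost=6
4. q=(7,23) nearest=3 d=16 new=(6,9) → add node 4 parent=3 cost=8
5. q=(5,42) nearest=4 d=33 new=(5,11) → add node 5 parent=4 cost=10
6. q=(8,23) nearest=5 d=12 new=(7,13) → add node 6 parent=5 cost=12
7. q=(5,33) nearest=6 d=20 new=(5,15) → add node 7 parent=6 cost=14
8. q=(30,15) nearest=6 d=23 new=(9,15) → add node 8 parent=6 cost=14
9. q=(0,11) nearest=3 d=4 new=(2,9) → add node 9 parent=3 cost=8
10. q=(29,17) nearest=8 d=20 new=(11,17) → add node 10 parent=8 cost=16
11. q=(28,18) nearest=10 d=17 new=(13,18) → add node 11 parent=10 cost=18
12. q=(28,41) nearest=11 d=23 new=(15,20) → add node 12 parent=11 cost=20
13. q=(38,12) nearest=12 d=23 new=(17,18) → add node 13 parent=12 cost=22
14. q=(9,16) nearest=8 d=1 new=(9,16) → add node 14 parent=8 cost=15
15. q=(35,14) nearest=13 d=18 new=(19,16) → add node 15 parent=13 cost=24

Path: 0 1 2 3 4 5 6 8 14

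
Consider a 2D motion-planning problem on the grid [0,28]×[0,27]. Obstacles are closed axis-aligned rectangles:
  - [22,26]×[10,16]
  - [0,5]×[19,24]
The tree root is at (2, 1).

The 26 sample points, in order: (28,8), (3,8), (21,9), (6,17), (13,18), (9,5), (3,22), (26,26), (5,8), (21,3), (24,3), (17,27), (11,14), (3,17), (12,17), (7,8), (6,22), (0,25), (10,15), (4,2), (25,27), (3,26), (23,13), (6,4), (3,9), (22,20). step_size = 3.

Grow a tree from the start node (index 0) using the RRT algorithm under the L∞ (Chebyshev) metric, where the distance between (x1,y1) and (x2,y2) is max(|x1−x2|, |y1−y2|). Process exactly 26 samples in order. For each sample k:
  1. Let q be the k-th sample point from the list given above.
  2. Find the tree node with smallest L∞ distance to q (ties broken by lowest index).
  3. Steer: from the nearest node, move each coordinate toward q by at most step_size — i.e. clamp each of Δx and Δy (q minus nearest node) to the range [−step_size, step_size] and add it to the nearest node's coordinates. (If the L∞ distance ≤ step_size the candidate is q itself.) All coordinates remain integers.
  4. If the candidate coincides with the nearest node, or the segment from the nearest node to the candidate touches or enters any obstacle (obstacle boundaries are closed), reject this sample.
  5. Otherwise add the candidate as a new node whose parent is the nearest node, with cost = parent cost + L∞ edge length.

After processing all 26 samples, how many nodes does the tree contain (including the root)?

Node count: 25

1. q=(28,8) nearest=0 d=26 new=(5,4) → add node 1 parent=0 cost=3
2. q=(3,8) nearest=1 d=4 new=(3,7) → add node 2 parent=1 cost=6
3. q=(21,9) nearest=1 d=16 new=(8,7) → add node 3 parent=1 cost=6
4. q=(6,17) nearest=2 d=10 new=(6,10) → add node 4 parent=2 cost=9
5. q=(13,18) nearest=4 d=8 new=(9,13) → add node 5 parent=4 cost=12
6. q=(9,5) nearest=3 d=2 new=(9,5) → add node 6 parent=3 cost=8
7. q=(3,22) nearest=5 d=9 new=(6,16) → add node 7 parent=5 cost=15
8. q=(26,26) nearest=5 d=17 new=(12,16) → add node 8 parent=5 cost=15
9. q=(5,8) nearest=2 d=2 new=(5,8) → add node 9 parent=2 cost=8
10. q=(21,3) nearest=5 d=12 new=(12,10) → add node 10 parent=5 cost=15
11. q=(24,3) nearest=10 d=12 new=(15,7) → add node 11 parent=10 cost=18
12. q=(17,27) nearest=7 d=11 new=(9,19) → add node 12 parent=7 cost=18
13. q=(11,14) nearest=5 d=2 new=(11,14) → add node 13 parent=5 cost=14
14. q=(3,17) nearest=7 d=3 new=(3,17) → add node 14 parent=7 cost=18
15. q=(12,17) nearest=8 d=1 new=(12,17) → add node 15 parent=8 cost=16
16. q=(7,8) nearest=3 d=1 new=(7,8) → add node 16 parent=3 cost=7
17. q=(6,22) nearest=12 d=3 new=(6,22) → add node 17 parent=12 cost=21
18. q=(0,25) nearest=17 d=6 new=(3,25) → blocked by [0,5]×[19,24], reject
19. q=(10,15) nearest=13 d=1 new=(10,15) → add node 18 parent=13 cost=15
20. q=(4,2) nearest=0 d=2 new=(4,2) → add node 19 parent=0 cost=2
21. q=(25,27) nearest=8 d=13 new=(15,19) → add node 20 parent=8 cost=18
22. q=(3,26) nearest=17 d=4 new=(3,25) → blocked by [0,5]×[19,24], reject
23. q=(23,13) nearest=11 d=8 new=(18,10) → add node 21 parent=11 cost=21
24. q=(6,4) nearest=1 d=1 new=(6,4) → add node 22 parent=1 cost=4
25. q=(3,9) nearest=2 d=2 new=(3,9) → add node 23 parent=2 cost=8
26. q=(22,20) nearest=20 d=7 new=(18,20) → add node 24 parent=20 cost=21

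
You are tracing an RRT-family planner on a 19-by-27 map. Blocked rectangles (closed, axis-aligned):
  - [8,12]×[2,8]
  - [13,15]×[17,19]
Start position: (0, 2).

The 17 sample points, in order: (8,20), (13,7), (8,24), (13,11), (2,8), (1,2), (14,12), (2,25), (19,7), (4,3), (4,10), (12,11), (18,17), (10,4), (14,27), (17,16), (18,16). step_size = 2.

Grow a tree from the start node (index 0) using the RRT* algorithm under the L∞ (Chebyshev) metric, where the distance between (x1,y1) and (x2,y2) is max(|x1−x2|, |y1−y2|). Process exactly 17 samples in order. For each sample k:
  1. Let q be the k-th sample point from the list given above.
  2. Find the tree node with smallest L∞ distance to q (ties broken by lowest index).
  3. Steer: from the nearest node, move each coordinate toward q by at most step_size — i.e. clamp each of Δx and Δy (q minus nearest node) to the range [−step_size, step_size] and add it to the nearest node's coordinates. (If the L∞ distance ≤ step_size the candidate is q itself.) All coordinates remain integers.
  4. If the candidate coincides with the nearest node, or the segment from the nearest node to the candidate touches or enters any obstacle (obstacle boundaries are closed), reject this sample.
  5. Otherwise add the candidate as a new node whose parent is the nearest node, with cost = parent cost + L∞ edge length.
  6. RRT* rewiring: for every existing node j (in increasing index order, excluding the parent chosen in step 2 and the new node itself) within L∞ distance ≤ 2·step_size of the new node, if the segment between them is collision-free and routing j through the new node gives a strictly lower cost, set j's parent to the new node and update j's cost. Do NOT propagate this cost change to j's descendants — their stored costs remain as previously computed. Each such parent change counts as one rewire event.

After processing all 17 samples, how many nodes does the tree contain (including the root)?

1. q=(8,20) nearest=0 d=18 new=(2,4) → add node 1 parent=0 cost=2
2. q=(13,7) nearest=1 d=11 new=(4,6) → add node 2 parent=1 cost=4
3. q=(8,24) nearest=2 d=18 new=(6,8) → add node 3 parent=2 cost=6
4. q=(13,11) nearest=3 d=7 new=(8,10) → add node 4 parent=3 cost=8
5. q=(2,8) nearest=2 d=2 new=(2,8) → add node 5 parent=2 cost=6
6. q=(1,2) nearest=0 d=1 new=(1,2) → add node 6 parent=0 cost=1
7. q=(14,12) nearest=4 d=6 new=(10,12) → add node 7 parent=4 cost=10
8. q=(2,25) nearest=7 d=13 new=(8,14) → add node 8 parent=7 cost=12
9. q=(19,7) nearest=7 d=9 new=(12,10) → add node 9 parent=7 cost=12
10. q=(4,3) nearest=1 d=2 new=(4,3) → add node 10 parent=1 cost=4
11. q=(4,10) nearest=3 d=2 new=(4,10) → add node 11 parent=3 cost=8
12. q=(12,11) nearest=9 d=1 new=(12,11) → add node 12 parent=9 cost=13
13. q=(18,17) nearest=12 d=6 new=(14,13) → add node 13 parent=12 cost=15
14. q=(10,4) nearest=3 d=4 new=(8,6) → blocked by [8,12]×[2,8], reject
15. q=(14,27) nearest=8 d=13 new=(10,16) → add node 14 parent=8 cost=14
16. q=(17,16) nearest=13 d=3 new=(16,15) → add node 15 parent=13 cost=17
17. q=(18,16) nearest=15 d=2 new=(18,16) → add node 16 parent=15 cost=19

Node count: 17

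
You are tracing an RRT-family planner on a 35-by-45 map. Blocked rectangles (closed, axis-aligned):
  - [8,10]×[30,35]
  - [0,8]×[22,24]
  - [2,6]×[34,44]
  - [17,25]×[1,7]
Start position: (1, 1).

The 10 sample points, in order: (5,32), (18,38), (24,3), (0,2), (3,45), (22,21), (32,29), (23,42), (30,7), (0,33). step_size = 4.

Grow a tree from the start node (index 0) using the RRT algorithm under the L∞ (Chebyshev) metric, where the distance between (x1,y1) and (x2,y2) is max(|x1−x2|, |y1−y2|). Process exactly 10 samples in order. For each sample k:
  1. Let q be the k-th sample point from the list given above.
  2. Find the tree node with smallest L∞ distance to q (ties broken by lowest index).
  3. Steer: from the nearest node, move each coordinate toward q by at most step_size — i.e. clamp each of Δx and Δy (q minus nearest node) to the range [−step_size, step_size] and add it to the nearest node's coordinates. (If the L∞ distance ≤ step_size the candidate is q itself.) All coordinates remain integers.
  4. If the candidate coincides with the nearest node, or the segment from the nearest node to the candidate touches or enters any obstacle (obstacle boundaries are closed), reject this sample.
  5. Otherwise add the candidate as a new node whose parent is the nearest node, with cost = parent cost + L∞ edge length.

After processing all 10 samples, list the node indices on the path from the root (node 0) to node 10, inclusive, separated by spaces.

1. q=(5,32) nearest=0 d=31 new=(5,5) → add node 1 parent=0 cost=4
2. q=(18,38) nearest=1 d=33 new=(9,9) → add node 2 parent=1 cost=8
3. q=(24,3) nearest=2 d=15 new=(13,5) → add node 3 parent=2 cost=12
4. q=(0,2) nearest=0 d=1 new=(0,2) → add node 4 parent=0 cost=1
5. q=(3,45) nearest=2 d=36 new=(5,13) → add node 5 parent=2 cost=12
6. q=(22,21) nearest=2 d=13 new=(13,13) → add node 6 parent=2 cost=12
7. q=(32,29) nearest=6 d=19 new=(17,17) → add node 7 parent=6 cost=16
8. q=(23,42) nearest=7 d=25 new=(21,21) → add node 8 parent=7 cost=20
9. q=(30,7) nearest=7 d=13 new=(21,13) → add node 9 parent=7 cost=20
10. q=(0,33) nearest=7 d=17 new=(13,21) → add node 10 parent=7 cost=20

Path: 0 1 2 6 7 10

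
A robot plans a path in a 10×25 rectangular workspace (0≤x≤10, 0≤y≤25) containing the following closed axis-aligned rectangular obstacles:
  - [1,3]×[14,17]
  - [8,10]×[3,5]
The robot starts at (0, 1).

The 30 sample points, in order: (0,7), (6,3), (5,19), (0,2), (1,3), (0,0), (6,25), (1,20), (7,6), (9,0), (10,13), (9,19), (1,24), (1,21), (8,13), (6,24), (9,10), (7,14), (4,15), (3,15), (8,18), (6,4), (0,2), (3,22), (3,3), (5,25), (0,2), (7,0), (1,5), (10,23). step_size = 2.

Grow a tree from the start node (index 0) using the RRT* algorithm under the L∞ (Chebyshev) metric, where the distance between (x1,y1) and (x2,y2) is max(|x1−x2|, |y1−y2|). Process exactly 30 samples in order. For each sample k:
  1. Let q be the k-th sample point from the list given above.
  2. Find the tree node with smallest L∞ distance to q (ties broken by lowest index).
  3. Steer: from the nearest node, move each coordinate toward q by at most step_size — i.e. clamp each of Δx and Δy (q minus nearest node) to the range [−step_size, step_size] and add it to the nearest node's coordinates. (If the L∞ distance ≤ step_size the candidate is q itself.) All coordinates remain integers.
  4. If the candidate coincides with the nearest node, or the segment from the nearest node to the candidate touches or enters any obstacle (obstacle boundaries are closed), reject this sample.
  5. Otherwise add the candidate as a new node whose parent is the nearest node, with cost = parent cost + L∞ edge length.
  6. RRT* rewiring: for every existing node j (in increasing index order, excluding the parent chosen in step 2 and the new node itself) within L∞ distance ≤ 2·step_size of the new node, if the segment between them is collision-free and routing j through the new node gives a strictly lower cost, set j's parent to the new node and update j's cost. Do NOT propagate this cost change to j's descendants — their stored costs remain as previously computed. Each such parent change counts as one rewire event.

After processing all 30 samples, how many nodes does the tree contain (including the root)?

Node count: 24

1. q=(0,7) nearest=0 d=6 new=(0,3) → add node 1 parent=0 cost=2
2. q=(6,3) nearest=0 d=6 new=(2,3) → add node 2 parent=0 cost=2
3. q=(5,19) nearest=1 d=16 new=(2,5) → add node 3 parent=1 cost=4
4. q=(0,2) nearest=0 d=1 new=(0,2) → add node 4 parent=0 cost=1
5. q=(1,3) nearest=1 d=1 new=(1,3) → add node 5 parent=1 cost=3
6. q=(0,0) nearest=0 d=1 new=(0,0) → add node 6 parent=0 cost=1
7. q=(6,25) nearest=3 d=20 new=(4,7) → add node 7 parent=3 cost=6
8. q=(1,20) nearest=7 d=13 new=(2,9) → add node 8 parent=7 cost=8
9. q=(7,6) nearest=7 d=3 new=(6,6) → add node 9 parent=7 cost=8
10. q=(9,0) nearest=9 d=6 new=(8,4) → blocked by [8,10]×[3,5], reject
11. q=(10,13) nearest=7 d=6 new=(6,9) → add node 10 parent=7 cost=8
12. q=(9,19) nearest=8 d=10 new=(4,11) → add node 11 parent=8 cost=10
13. q=(1,24) nearest=11 d=13 new=(2,13) → add node 12 parent=11 cost=12
14. q=(1,21) nearest=12 d=8 new=(1,15) → blocked by [1,3]×[14,17], reject
15. q=(8,13) nearest=10 d=4 new=(8,11) → add node 13 parent=10 cost=10
16. q=(6,24) nearest=12 d=11 new=(4,15) → blocked by [1,3]×[14,17], reject
17. q=(9,10) nearest=13 d=1 new=(9,10) → add node 14 parent=13 cost=11
18. q=(7,14) nearest=11 d=3 new=(6,13) → add node 15 parent=11 cost=12
19. q=(4,15) nearest=12 d=2 new=(4,15) → blocked by [1,3]×[14,17], reject
20. q=(3,15) nearest=12 d=2 new=(3,15) → blocked by [1,3]×[14,17], reject
21. q=(8,18) nearest=15 d=5 new=(8,15) → add node 16 parent=15 cost=14
22. q=(6,4) nearest=9 d=2 new=(6,4) → add node 17 parent=9 cost=10
23. q=(0,2) nearest=4 d=0 → coincident, reject
24. q=(3,22) nearest=16 d=7 new=(6,17) → add node 18 parent=16 cost=16
25. q=(3,3) nearest=2 d=1 new=(3,3) → add node 19 parent=2 cost=3; rewire 9→19 (6<8); rewire 17→19 (6<10)
26. q=(5,25) nearest=18 d=8 new=(5,19) → add node 20 parent=18 cost=18
27. q=(0,2) nearest=4 d=0 → coincident, reject
28. q=(7,0) nearest=17 d=4 new=(7,2) → add node 21 parent=17 cost=8
29. q=(1,5) nearest=3 d=1 new=(1,5) → add node 22 parent=3 cost=5
30. q=(10,23) nearest=20 d=5 new=(7,21) → add node 23 parent=20 cost=20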